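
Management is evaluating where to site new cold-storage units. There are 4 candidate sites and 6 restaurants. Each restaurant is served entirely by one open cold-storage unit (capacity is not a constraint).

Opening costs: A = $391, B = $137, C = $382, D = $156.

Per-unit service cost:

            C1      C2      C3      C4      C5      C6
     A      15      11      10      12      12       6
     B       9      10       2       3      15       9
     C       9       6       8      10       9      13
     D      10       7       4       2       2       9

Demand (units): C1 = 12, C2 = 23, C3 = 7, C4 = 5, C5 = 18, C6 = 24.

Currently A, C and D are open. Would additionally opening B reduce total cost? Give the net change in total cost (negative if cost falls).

Current service cost with {A, C, D}: 464.
Adding B: each restaurant re-picks its cheapest; new service cost 450, saving 14.
Extra fixed cost: 137. Net change = 137 − 14 = 123.
(Totals: 1393 → 1516.)

No — net change +123 (cost rises by 123).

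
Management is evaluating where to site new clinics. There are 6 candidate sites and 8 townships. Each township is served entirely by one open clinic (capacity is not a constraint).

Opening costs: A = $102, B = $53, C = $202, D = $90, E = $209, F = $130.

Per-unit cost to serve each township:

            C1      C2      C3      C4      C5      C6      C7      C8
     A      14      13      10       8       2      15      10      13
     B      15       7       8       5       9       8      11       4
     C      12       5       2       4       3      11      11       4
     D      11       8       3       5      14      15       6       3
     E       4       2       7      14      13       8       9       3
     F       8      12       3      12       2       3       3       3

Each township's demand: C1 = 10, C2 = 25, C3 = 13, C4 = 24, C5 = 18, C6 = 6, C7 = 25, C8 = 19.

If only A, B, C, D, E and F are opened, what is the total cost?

Total cost: 1184

Each township is assigned to its cheapest site among the open ones.
{A, B, C, D, E, F}: C1→E 4·10=40, C2→E 2·25=50, C3→C 2·13=26, C4→C 4·24=96, C5→A 2·18=36, C6→F 3·6=18, C7→F 3·25=75, C8→D 3·19=57. Service 398; fixed 786; total 1184.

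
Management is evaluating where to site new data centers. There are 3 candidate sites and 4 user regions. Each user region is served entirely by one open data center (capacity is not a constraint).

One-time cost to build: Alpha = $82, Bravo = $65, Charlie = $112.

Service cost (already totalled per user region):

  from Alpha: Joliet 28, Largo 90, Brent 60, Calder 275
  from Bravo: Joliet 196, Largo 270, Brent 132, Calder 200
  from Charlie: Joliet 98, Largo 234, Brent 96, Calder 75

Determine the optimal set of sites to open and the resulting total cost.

For any fixed open set, each user region goes to its cheapest open site; total = fixed + service.
{Alpha, Charlie}: Joliet→Alpha 28, Largo→Alpha 90, Brent→Alpha 60, Calder→Charlie 75. Service 253; fixed 194; total 447.
{Alpha, Bravo, Charlie}: service 253 + fixed 259 = 512
{Alpha, Bravo}: Joliet→Alpha 28, Largo→Alpha 90, Brent→Alpha 60, Calder→Bravo 200. Service 378; fixed 147; total 525.
{Bravo}: Joliet→Bravo 196, Largo→Bravo 270, Brent→Bravo 132, Calder→Bravo 200. Service 798; fixed 65; total 863.
No other subset beats 447.

Open Alpha and Charlie; minimum total cost 447.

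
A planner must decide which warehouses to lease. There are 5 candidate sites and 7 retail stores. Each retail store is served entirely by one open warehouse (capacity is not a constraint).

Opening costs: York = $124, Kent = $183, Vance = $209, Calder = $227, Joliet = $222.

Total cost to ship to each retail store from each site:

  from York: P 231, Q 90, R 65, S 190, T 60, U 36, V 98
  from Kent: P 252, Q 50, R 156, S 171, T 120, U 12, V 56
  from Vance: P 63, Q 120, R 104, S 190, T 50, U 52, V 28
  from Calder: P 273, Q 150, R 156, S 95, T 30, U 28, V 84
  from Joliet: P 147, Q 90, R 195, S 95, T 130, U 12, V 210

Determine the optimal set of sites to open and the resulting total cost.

For any fixed open set, each retail store goes to its cheapest open site; total = fixed + service.
{Vance}: P→Vance 63, Q→Vance 120, R→Vance 104, S→Vance 190, T→Vance 50, U→Vance 52, V→Vance 28. Service 607; fixed 209; total 816.
{York, Vance}: service 522 + fixed 333 = 855
{Kent, Vance}: service 478 + fixed 392 = 870
{York, Kent, Vance, Calder, Joliet}: P→Vance 63, Q→Kent 50, R→York 65, S→Calder 95, T→Calder 30, U→Kent 12, V→Vance 28. Service 343; fixed 965; total 1308.
No other subset beats 816.

Open Vance only; minimum total cost 816.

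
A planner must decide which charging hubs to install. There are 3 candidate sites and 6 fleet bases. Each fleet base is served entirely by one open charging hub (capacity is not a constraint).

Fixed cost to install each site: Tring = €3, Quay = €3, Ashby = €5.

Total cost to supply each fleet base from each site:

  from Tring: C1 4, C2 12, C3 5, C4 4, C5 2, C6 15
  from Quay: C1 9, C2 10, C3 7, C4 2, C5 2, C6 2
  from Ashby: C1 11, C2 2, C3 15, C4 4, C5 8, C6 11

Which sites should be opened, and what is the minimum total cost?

Open Tring, Quay and Ashby; minimum total cost 28.

For any fixed open set, each fleet base goes to its cheapest open site; total = fixed + service.
{Tring, Quay, Ashby}: C1→Tring 4, C2→Ashby 2, C3→Tring 5, C4→Quay 2, C5→Tring 2, C6→Quay 2. Service 17; fixed 11; total 28.
{Tring, Quay}: C1→Tring 4, C2→Quay 10, C3→Tring 5, C4→Quay 2, C5→Tring 2, C6→Quay 2. Service 25; fixed 6; total 31.
{Quay, Ashby}: service 24 + fixed 8 = 32
{Tring}: service 42 + fixed 3 = 45
No other subset beats 28.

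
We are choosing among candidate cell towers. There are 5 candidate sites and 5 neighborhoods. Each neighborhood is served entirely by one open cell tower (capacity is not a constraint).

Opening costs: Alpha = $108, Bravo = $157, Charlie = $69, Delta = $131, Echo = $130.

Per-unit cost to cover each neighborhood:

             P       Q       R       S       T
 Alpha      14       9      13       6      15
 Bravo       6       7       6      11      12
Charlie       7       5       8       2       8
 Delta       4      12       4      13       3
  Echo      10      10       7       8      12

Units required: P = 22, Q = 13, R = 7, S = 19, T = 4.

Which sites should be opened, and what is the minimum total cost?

Open Charlie only; minimum total cost 414.

For any fixed open set, each neighborhood goes to its cheapest open site; total = fixed + service.
{Charlie}: P→Charlie 7·22=154, Q→Charlie 5·13=65, R→Charlie 8·7=56, S→Charlie 2·19=38, T→Charlie 8·4=32. Service 345; fixed 69; total 414.
{Charlie, Delta}: P→Delta 4·22=88, Q→Charlie 5·13=65, R→Delta 4·7=28, S→Charlie 2·19=38, T→Delta 3·4=12. Service 231; fixed 200; total 431.
{Alpha, Charlie}: P→Charlie 7·22=154, Q→Charlie 5·13=65, R→Charlie 8·7=56, S→Charlie 2·19=38, T→Charlie 8·4=32. Service 345; fixed 177; total 522.
{Alpha, Bravo, Charlie, Delta, Echo}: service 231 + fixed 595 = 826
No other subset beats 414.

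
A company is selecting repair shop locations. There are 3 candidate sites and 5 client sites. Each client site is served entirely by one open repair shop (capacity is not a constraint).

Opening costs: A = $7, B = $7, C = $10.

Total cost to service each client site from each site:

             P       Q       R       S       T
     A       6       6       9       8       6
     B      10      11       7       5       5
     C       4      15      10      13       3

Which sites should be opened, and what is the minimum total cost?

Open A only; minimum total cost 42.

For any fixed open set, each client site goes to its cheapest open site; total = fixed + service.
{A}: P→A 6, Q→A 6, R→A 9, S→A 8, T→A 6. Service 35; fixed 7; total 42.
{A, B}: P→A 6, Q→A 6, R→B 7, S→B 5, T→B 5. Service 29; fixed 14; total 43.
{B}: P→B 10, Q→B 11, R→B 7, S→B 5, T→B 5. Service 38; fixed 7; total 45.
{A, B, C}: P→C 4, Q→A 6, R→B 7, S→B 5, T→C 3. Service 25; fixed 24; total 49.
No other subset beats 42.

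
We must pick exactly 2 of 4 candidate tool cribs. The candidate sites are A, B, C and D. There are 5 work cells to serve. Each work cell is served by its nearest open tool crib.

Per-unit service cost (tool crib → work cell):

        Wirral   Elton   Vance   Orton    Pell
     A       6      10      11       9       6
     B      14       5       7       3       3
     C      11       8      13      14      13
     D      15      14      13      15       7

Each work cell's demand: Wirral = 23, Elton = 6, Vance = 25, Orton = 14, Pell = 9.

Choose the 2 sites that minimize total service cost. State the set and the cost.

With exactly 2 open, each work cell uses its cheapest among the chosen.
{A, B}: Wirral→A 6·23=138, Elton→B 5·6=30, Vance→B 7·25=175, Orton→B 3·14=42, Pell→B 3·9=27. Service cost 412.
{B, C}: service cost 527
{B, D}: service cost 596
Among all 6 size-2 choices, {A, B} is lowest.

Choose A and B; total service cost 412.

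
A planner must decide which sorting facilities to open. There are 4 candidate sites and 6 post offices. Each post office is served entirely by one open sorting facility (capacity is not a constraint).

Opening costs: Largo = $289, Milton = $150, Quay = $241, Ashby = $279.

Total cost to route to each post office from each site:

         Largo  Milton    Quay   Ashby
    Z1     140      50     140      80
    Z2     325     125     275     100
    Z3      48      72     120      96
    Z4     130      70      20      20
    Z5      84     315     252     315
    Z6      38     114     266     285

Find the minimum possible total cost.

For any fixed open set, each post office goes to its cheapest open site; total = fixed + service.
{Largo, Milton}: Z1→Milton 50, Z2→Milton 125, Z3→Largo 48, Z4→Milton 70, Z5→Largo 84, Z6→Largo 38. Service 415; fixed 439; total 854.
{Milton}: service 746 + fixed 150 = 896
{Largo, Ashby}: Z1→Ashby 80, Z2→Ashby 100, Z3→Largo 48, Z4→Ashby 20, Z5→Largo 84, Z6→Largo 38. Service 370; fixed 568; total 938.
{Largo, Milton, Quay, Ashby}: service 340 + fixed 959 = 1299
(All 15 nonempty subsets were checked; Largo and Milton is lowest.)

Minimum total cost: 854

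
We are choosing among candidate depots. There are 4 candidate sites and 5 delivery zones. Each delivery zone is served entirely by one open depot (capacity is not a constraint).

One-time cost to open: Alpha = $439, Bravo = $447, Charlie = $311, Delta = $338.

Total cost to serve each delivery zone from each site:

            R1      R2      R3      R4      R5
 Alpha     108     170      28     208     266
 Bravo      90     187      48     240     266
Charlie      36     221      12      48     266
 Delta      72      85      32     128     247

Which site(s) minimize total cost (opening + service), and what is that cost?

Open Charlie only; minimum total cost 894.

For any fixed open set, each delivery zone goes to its cheapest open site; total = fixed + service.
{Charlie}: R1→Charlie 36, R2→Charlie 221, R3→Charlie 12, R4→Charlie 48, R5→Charlie 266. Service 583; fixed 311; total 894.
{Delta}: service 564 + fixed 338 = 902
{Charlie, Delta}: service 428 + fixed 649 = 1077
{Alpha, Bravo, Charlie, Delta}: service 428 + fixed 1535 = 1963
No other subset beats 894.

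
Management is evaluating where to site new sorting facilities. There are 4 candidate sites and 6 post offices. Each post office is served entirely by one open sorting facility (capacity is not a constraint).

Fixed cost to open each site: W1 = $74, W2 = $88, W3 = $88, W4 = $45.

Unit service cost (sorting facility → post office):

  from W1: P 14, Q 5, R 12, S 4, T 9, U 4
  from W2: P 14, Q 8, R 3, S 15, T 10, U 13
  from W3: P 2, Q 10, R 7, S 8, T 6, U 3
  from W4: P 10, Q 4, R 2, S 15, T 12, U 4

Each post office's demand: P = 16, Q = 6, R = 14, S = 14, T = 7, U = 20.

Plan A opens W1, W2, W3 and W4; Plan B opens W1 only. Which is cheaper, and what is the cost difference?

Plan A is cheaper by 158.

Plan A: {W1, W2, W3, W4}: P→W3 2·16=32, Q→W4 4·6=24, R→W4 2·14=28, S→W1 4·14=56, T→W3 6·7=42, U→W3 3·20=60. Service 242; fixed 295; total 537.
Plan B: {W1}: P→W1 14·16=224, Q→W1 5·6=30, R→W1 12·14=168, S→W1 4·14=56, T→W1 9·7=63, U→W1 4·20=80. Service 621; fixed 74; total 695.
Difference: |537 − 695| = 158.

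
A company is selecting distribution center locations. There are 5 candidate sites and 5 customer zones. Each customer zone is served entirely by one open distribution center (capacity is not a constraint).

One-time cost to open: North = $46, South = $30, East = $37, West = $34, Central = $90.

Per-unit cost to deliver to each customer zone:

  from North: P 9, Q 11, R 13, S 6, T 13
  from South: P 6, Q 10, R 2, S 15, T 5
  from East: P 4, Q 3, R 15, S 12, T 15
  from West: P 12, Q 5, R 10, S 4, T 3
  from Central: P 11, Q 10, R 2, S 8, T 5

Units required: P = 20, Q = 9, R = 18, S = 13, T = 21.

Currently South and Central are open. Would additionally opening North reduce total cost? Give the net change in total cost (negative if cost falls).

Current service cost with {South, Central}: 455.
Adding North: each customer zone re-picks its cheapest; new service cost 429, saving 26.
Extra fixed cost: 46. Net change = 46 − 26 = 20.
(Totals: 575 → 595.)

No — net change +20 (cost rises by 20).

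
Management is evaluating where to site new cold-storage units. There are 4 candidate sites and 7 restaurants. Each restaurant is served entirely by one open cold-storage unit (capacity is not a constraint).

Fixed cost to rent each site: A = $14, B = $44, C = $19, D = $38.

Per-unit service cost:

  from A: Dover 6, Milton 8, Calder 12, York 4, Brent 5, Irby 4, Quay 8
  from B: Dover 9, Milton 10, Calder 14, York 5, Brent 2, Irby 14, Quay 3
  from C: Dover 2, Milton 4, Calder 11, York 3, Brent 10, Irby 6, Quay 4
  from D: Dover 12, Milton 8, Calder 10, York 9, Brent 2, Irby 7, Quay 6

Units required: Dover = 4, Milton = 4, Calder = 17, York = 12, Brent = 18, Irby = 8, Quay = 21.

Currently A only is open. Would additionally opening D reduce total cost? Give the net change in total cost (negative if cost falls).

Current service cost with {A}: 598.
Adding D: each restaurant re-picks its cheapest; new service cost 468, saving 130.
Extra fixed cost: 38. Net change = 38 − 130 = -92.
(Totals: 612 → 520.)

Yes — net change −92 (cost falls by 92).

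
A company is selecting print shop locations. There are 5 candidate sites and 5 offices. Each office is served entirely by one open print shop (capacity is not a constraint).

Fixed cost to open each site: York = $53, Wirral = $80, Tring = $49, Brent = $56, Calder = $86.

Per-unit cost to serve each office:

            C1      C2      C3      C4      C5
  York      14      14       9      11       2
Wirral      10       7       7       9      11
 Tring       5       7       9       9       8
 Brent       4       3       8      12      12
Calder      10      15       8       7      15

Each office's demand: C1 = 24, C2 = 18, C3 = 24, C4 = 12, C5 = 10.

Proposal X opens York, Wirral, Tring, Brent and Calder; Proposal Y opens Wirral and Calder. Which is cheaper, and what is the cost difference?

Proposal X: {York, Wirral, Tring, Brent, Calder}: C1→Brent 4·24=96, C2→Brent 3·18=54, C3→Wirral 7·24=168, C4→Calder 7·12=84, C5→York 2·10=20. Service 422; fixed 324; total 746.
Proposal Y: {Wirral, Calder}: C1→Wirral 10·24=240, C2→Wirral 7·18=126, C3→Wirral 7·24=168, C4→Calder 7·12=84, C5→Wirral 11·10=110. Service 728; fixed 166; total 894.
Difference: |746 − 894| = 148.

Proposal X is cheaper by 148.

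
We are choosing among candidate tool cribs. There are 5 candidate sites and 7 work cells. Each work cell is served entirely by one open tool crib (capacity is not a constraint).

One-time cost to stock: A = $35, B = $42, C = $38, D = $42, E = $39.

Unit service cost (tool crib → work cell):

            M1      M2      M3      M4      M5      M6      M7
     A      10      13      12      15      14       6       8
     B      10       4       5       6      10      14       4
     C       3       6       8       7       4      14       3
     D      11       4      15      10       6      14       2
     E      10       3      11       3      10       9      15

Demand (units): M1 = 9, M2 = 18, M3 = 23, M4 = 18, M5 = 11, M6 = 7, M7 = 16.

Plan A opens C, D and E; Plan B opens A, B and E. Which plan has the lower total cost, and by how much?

Plan A is cheaper by 68.

Plan A: {C, D, E}: M1→C 3·9=27, M2→E 3·18=54, M3→C 8·23=184, M4→E 3·18=54, M5→C 4·11=44, M6→E 9·7=63, M7→D 2·16=32. Service 458; fixed 119; total 577.
Plan B: {A, B, E}: M1→A 10·9=90, M2→E 3·18=54, M3→B 5·23=115, M4→E 3·18=54, M5→B 10·11=110, M6→A 6·7=42, M7→B 4·16=64. Service 529; fixed 116; total 645.
Difference: |577 − 645| = 68.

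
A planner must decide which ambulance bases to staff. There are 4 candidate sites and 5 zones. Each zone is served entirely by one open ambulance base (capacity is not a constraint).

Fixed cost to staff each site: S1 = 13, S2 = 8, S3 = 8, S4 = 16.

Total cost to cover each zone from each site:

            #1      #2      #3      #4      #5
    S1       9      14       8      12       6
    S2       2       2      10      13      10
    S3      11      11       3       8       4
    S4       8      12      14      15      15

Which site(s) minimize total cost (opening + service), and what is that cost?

For any fixed open set, each zone goes to its cheapest open site; total = fixed + service.
{S2, S3}: #1→S2 2, #2→S2 2, #3→S3 3, #4→S3 8, #5→S3 4. Service 19; fixed 16; total 35.
{S2}: #1→S2 2, #2→S2 2, #3→S2 10, #4→S2 13, #5→S2 10. Service 37; fixed 8; total 45.
{S3}: #1→S3 11, #2→S3 11, #3→S3 3, #4→S3 8, #5→S3 4. Service 37; fixed 8; total 45.
{S1, S2, S3, S4}: #1→S2 2, #2→S2 2, #3→S3 3, #4→S3 8, #5→S3 4. Service 19; fixed 45; total 64.
No other subset beats 35.

Open S2 and S3; minimum total cost 35.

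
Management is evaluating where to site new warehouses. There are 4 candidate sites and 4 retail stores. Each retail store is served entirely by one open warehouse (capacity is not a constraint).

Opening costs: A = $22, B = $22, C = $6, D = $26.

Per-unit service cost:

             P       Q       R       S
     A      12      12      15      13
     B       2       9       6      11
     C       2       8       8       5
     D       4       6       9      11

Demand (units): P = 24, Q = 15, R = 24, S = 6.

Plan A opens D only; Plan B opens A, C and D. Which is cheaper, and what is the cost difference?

Plan B is cheaper by 80.

Plan A: {D}: P→D 4·24=96, Q→D 6·15=90, R→D 9·24=216, S→D 11·6=66. Service 468; fixed 26; total 494.
Plan B: {A, C, D}: P→C 2·24=48, Q→D 6·15=90, R→C 8·24=192, S→C 5·6=30. Service 360; fixed 54; total 414.
Difference: |494 − 414| = 80.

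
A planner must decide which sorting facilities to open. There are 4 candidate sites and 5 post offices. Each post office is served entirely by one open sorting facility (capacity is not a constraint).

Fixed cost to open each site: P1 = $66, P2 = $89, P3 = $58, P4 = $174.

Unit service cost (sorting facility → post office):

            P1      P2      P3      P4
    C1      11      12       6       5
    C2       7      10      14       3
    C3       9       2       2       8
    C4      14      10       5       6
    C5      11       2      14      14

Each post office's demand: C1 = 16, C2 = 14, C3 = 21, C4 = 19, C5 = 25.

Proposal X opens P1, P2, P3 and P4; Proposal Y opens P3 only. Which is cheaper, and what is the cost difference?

Proposal X: {P1, P2, P3, P4}: C1→P4 5·16=80, C2→P4 3·14=42, C3→P2 2·21=42, C4→P3 5·19=95, C5→P2 2·25=50. Service 309; fixed 387; total 696.
Proposal Y: {P3}: C1→P3 6·16=96, C2→P3 14·14=196, C3→P3 2·21=42, C4→P3 5·19=95, C5→P3 14·25=350. Service 779; fixed 58; total 837.
Difference: |696 − 837| = 141.

Proposal X is cheaper by 141.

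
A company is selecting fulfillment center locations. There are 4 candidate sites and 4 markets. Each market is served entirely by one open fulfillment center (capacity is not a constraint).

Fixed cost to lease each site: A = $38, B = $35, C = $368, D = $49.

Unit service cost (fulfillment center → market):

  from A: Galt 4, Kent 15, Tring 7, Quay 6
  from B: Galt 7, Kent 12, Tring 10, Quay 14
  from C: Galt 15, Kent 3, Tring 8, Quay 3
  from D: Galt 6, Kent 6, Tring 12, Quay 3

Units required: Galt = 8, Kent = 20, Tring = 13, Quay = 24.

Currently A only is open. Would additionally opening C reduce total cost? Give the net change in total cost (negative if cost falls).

No — net change +56 (cost rises by 56).

Current service cost with {A}: 567.
Adding C: each market re-picks its cheapest; new service cost 255, saving 312.
Extra fixed cost: 368. Net change = 368 − 312 = 56.
(Totals: 605 → 661.)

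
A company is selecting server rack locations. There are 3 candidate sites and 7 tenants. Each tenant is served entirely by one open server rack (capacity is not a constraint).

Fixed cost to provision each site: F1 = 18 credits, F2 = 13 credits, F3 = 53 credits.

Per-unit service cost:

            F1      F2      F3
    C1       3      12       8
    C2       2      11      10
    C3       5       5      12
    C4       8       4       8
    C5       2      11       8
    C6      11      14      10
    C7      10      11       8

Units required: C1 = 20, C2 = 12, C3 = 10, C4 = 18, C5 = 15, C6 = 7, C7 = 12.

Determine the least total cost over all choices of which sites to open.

For any fixed open set, each tenant goes to its cheapest open site; total = fixed + service.
{F1, F2}: C1→F1 3·20=60, C2→F1 2·12=24, C3→F1 5·10=50, C4→F2 4·18=72, C5→F1 2·15=30, C6→F1 11·7=77, C7→F1 10·12=120. Service 433; fixed 31; total 464.
{F1, F2, F3}: service 402 + fixed 84 = 486
{F1}: C1→F1 3·20=60, C2→F1 2·12=24, C3→F1 5·10=50, C4→F1 8·18=144, C5→F1 2·15=30, C6→F1 11·7=77, C7→F1 10·12=120. Service 505; fixed 18; total 523.
{F2}: service 889 + fixed 13 = 902
(All 7 nonempty subsets were checked; F1 and F2 is lowest.)

Minimum total cost: 464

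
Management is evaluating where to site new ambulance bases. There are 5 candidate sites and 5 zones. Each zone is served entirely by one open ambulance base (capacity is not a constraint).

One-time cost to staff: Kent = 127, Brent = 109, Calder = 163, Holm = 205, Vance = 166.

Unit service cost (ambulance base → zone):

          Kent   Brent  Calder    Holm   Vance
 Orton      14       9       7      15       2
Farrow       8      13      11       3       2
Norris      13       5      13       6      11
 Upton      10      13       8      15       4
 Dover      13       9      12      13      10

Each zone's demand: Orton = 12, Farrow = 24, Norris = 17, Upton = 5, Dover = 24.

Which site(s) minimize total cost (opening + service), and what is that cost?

For any fixed open set, each zone goes to its cheapest open site; total = fixed + service.
{Brent, Vance}: Orton→Vance 2·12=24, Farrow→Vance 2·24=48, Norris→Brent 5·17=85, Upton→Vance 4·5=20, Dover→Brent 9·24=216. Service 393; fixed 275; total 668.
{Vance}: service 519 + fixed 166 = 685
{Kent, Brent, Vance}: service 393 + fixed 402 = 795
{Kent, Brent, Calder, Holm, Vance}: service 393 + fixed 770 = 1163
No other subset beats 668.

Open Brent and Vance; minimum total cost 668.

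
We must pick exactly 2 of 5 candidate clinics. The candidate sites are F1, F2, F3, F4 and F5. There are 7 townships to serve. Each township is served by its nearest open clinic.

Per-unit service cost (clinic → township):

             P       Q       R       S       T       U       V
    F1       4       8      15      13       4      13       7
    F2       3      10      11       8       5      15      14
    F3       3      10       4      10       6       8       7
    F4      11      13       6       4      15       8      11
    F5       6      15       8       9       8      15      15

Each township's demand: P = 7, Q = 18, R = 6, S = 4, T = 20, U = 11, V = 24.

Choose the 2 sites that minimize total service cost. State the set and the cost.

With exactly 2 open, each township uses its cheapest among the chosen.
{F1, F4}: P→F1 4·7=28, Q→F1 8·18=144, R→F4 6·6=36, S→F4 4·4=16, T→F1 4·20=80, U→F4 8·11=88, V→F1 7·24=168. Service cost 560.
{F1, F3}: service cost 565
{F2, F3}: service cost 613
Among all 10 size-2 choices, {F1, F4} is lowest.

Choose F1 and F4; total service cost 560.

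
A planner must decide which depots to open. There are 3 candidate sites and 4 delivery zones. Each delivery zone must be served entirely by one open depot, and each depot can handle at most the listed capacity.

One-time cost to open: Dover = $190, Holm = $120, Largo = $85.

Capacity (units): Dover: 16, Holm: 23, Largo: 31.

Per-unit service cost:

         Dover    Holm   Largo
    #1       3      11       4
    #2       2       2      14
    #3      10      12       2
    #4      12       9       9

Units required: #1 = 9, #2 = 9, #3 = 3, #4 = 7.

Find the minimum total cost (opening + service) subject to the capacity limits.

Open {Largo}: #1→Largo 4·9=36, #2→Largo 14·9=126, #3→Largo 2·3=6, #4→Largo 9·7=63.
Loads: Largo carries 28/31. Service 231; fixed 85; total 316.
Next best feasible plan costs 328.

Minimum total cost: 316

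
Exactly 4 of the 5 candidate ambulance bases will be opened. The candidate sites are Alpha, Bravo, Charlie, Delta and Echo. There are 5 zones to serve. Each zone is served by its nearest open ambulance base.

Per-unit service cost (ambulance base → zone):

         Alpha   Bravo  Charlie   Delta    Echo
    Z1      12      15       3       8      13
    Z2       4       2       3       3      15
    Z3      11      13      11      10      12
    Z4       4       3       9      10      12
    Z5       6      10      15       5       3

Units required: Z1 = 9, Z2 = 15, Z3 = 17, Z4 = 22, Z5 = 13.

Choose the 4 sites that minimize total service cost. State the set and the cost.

Choose Bravo, Charlie, Delta and Echo; total service cost 332.

With exactly 4 open, each zone uses its cheapest among the chosen.
{Bravo, Charlie, Delta, Echo}: Z1→Charlie 3·9=27, Z2→Bravo 2·15=30, Z3→Delta 10·17=170, Z4→Bravo 3·22=66, Z5→Echo 3·13=39. Service cost 332.
{Alpha, Bravo, Charlie, Echo}: service cost 349
{Alpha, Bravo, Charlie, Delta}: service cost 358
Among all 5 size-4 choices, {Bravo, Charlie, Delta, Echo} is lowest.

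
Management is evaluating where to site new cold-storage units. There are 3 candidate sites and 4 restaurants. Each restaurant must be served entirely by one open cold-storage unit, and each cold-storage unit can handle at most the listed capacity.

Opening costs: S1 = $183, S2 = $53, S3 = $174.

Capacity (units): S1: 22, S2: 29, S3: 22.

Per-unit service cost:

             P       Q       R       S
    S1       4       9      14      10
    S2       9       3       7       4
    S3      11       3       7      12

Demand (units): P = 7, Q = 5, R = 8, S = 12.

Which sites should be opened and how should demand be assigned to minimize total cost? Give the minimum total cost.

Open {S1, S2}: P→S1 4·7=28, Q→S2 3·5=15, R→S2 7·8=56, S→S2 4·12=48.
Loads: S1 carries 7/22, S2 carries 25/29. Service 147; fixed 236; total 383.
Next best feasible plan costs 409.

Minimum total cost: 383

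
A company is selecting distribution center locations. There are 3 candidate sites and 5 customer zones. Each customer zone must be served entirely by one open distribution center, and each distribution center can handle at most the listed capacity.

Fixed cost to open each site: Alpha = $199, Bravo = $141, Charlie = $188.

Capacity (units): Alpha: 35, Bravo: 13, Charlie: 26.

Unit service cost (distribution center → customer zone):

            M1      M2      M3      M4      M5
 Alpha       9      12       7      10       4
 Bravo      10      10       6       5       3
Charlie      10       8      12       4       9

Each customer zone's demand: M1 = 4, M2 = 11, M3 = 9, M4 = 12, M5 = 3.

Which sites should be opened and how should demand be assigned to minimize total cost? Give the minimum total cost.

Minimum total cost: 586

Open {Bravo, Charlie}: M1→Bravo 10·4=40, M2→Charlie 8·11=88, M3→Bravo 6·9=54, M4→Charlie 4·12=48, M5→Charlie 9·3=27.
Loads: Bravo carries 13/13, Charlie carries 26/26. Service 257; fixed 329; total 586.
Next best feasible plan costs 634.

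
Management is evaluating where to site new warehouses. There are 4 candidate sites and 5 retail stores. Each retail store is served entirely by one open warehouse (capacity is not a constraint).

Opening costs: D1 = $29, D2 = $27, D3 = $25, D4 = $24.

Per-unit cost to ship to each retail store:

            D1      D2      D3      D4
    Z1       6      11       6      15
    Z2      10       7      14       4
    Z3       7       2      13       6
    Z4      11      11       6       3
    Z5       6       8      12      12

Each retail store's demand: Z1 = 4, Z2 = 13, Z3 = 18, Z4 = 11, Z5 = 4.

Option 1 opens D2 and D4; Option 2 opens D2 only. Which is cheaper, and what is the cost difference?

Option 1: {D2, D4}: Z1→D2 11·4=44, Z2→D4 4·13=52, Z3→D2 2·18=36, Z4→D4 3·11=33, Z5→D2 8·4=32. Service 197; fixed 51; total 248.
Option 2: {D2}: Z1→D2 11·4=44, Z2→D2 7·13=91, Z3→D2 2·18=36, Z4→D2 11·11=121, Z5→D2 8·4=32. Service 324; fixed 27; total 351.
Difference: |248 − 351| = 103.

Option 1 is cheaper by 103.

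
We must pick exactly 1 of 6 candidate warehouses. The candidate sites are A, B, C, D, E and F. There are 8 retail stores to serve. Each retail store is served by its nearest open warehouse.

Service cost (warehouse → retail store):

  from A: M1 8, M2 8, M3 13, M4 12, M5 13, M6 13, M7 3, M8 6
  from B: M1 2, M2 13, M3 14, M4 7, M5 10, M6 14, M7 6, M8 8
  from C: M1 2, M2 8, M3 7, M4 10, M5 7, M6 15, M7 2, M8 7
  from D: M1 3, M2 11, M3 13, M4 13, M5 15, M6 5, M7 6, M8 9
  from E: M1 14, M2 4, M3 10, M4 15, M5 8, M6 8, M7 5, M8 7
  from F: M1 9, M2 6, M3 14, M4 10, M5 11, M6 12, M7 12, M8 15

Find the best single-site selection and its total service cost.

Choose C only; total service cost 58.

With exactly 1 open, each retail store uses its cheapest among the chosen.
{C}: M1→C 2, M2→C 8, M3→C 7, M4→C 10, M5→C 7, M6→C 15, M7→C 2, M8→C 7. Service cost 58.
{E}: service cost 71
{B}: service cost 74
Among all 6 size-1 choices, {C} is lowest.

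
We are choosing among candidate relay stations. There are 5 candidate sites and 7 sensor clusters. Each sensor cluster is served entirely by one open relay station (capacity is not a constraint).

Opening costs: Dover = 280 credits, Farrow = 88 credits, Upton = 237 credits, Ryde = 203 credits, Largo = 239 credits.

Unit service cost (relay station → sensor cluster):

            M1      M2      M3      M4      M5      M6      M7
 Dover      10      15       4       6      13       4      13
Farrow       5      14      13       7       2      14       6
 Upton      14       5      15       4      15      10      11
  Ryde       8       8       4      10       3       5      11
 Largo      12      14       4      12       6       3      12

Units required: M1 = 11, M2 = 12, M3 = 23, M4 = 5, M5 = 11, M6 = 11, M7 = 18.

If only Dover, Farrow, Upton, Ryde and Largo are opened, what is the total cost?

Total cost: 1437

Each sensor cluster is assigned to its cheapest site among the open ones.
{Dover, Farrow, Upton, Ryde, Largo}: M1→Farrow 5·11=55, M2→Upton 5·12=60, M3→Dover 4·23=92, M4→Upton 4·5=20, M5→Farrow 2·11=22, M6→Largo 3·11=33, M7→Farrow 6·18=108. Service 390; fixed 1047; total 1437.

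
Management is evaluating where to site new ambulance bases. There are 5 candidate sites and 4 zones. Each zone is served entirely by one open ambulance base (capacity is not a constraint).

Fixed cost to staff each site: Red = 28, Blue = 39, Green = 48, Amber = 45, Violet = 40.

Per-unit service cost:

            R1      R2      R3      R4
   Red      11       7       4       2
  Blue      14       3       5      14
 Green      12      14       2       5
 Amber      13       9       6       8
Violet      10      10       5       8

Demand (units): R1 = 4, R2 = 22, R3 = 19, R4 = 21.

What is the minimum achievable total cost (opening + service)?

For any fixed open set, each zone goes to its cheapest open site; total = fixed + service.
{Red, Blue}: R1→Red 11·4=44, R2→Blue 3·22=66, R3→Red 4·19=76, R4→Red 2·21=42. Service 228; fixed 67; total 295.
{Red, Blue, Green}: R1→Red 11·4=44, R2→Blue 3·22=66, R3→Green 2·19=38, R4→Red 2·21=42. Service 190; fixed 115; total 305.
{Red, Blue, Violet}: service 224 + fixed 107 = 331
{Red, Blue, Green, Amber, Violet}: service 186 + fixed 200 = 386
No other subset beats 295.

Minimum total cost: 295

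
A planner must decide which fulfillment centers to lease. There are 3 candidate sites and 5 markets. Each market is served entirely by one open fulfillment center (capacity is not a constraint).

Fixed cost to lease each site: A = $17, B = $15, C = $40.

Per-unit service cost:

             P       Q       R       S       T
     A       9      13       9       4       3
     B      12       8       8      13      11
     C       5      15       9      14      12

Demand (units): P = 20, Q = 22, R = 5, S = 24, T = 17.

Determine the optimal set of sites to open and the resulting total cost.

Open A, B and C; minimum total cost 535.

For any fixed open set, each market goes to its cheapest open site; total = fixed + service.
{A, B, C}: P→C 5·20=100, Q→B 8·22=176, R→B 8·5=40, S→A 4·24=96, T→A 3·17=51. Service 463; fixed 72; total 535.
{A, B}: service 543 + fixed 32 = 575
{A, C}: service 578 + fixed 57 = 635
{B}: service 955 + fixed 15 = 970
(All 7 nonempty subsets were checked; A, B and C is lowest.)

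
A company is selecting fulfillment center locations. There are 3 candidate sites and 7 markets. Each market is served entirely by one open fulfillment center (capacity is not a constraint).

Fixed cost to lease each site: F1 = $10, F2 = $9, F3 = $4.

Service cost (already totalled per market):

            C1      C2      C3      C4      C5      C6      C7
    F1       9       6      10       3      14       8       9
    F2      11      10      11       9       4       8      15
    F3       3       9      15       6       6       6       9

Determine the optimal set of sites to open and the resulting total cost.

For any fixed open set, each market goes to its cheapest open site; total = fixed + service.
{F1, F3}: C1→F3 3, C2→F1 6, C3→F1 10, C4→F1 3, C5→F3 6, C6→F3 6, C7→F1 9. Service 43; fixed 14; total 57.
{F3}: service 54 + fixed 4 = 58
{F2, F3}: service 48 + fixed 13 = 61
{F1, F2, F3}: service 41 + fixed 23 = 64
(All 7 nonempty subsets were checked; F1 and F3 is lowest.)

Open F1 and F3; minimum total cost 57.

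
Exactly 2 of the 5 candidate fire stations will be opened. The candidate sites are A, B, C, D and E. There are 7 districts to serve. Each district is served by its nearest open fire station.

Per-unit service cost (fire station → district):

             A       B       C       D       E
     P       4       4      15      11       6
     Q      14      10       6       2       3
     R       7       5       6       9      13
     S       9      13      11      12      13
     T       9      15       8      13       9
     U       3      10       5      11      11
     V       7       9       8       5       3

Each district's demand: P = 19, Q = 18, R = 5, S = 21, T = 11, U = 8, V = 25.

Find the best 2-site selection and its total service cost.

Choose A and E; total service cost 552.

With exactly 2 open, each district uses its cheapest among the chosen.
{A, E}: P→A 4·19=76, Q→E 3·18=54, R→A 7·5=35, S→A 9·21=189, T→A 9·11=99, U→A 3·8=24, V→E 3·25=75. Service cost 552.
{A, D}: service cost 584
{C, E}: service cost 632
Among all 10 size-2 choices, {A, E} is lowest.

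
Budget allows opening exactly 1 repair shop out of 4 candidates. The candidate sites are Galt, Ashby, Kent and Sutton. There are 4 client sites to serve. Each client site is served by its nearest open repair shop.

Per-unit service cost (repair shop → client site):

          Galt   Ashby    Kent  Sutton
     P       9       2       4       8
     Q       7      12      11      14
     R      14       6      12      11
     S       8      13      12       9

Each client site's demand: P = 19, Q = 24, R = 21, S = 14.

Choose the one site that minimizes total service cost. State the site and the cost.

With exactly 1 open, each client site uses its cheapest among the chosen.
{Ashby}: P→Ashby 2·19=38, Q→Ashby 12·24=288, R→Ashby 6·21=126, S→Ashby 13·14=182. Service cost 634.
{Galt}: service cost 745
{Kent}: service cost 760
Among all 4 size-1 choices, {Ashby} is lowest.

Choose Ashby only; total service cost 634.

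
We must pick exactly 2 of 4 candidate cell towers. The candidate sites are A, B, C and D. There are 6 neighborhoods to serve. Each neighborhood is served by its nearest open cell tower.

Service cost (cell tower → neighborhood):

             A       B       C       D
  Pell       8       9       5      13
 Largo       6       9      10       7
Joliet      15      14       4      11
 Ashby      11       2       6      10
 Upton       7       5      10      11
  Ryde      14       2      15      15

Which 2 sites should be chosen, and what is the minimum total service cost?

Choose B and C; total service cost 27.

With exactly 2 open, each neighborhood uses its cheapest among the chosen.
{B, C}: Pell→C 5, Largo→B 9, Joliet→C 4, Ashby→B 2, Upton→B 5, Ryde→B 2. Service cost 27.
{B, D}: service cost 36
{A, B}: service cost 37
Among all 6 size-2 choices, {B, C} is lowest.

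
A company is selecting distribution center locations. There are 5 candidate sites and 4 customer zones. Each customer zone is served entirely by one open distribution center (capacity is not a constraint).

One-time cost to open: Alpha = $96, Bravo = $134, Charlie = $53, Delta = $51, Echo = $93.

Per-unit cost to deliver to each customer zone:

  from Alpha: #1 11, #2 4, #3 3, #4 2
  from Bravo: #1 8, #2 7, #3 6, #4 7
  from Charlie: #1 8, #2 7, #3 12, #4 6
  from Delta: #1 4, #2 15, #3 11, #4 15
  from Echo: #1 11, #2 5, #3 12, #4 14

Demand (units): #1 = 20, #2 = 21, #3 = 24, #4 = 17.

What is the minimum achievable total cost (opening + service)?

For any fixed open set, each customer zone goes to its cheapest open site; total = fixed + service.
{Alpha, Delta}: #1→Delta 4·20=80, #2→Alpha 4·21=84, #3→Alpha 3·24=72, #4→Alpha 2·17=34. Service 270; fixed 147; total 417.
{Alpha, Charlie, Delta}: service 270 + fixed 200 = 470
{Alpha, Charlie}: service 350 + fixed 149 = 499
{Alpha, Bravo, Charlie, Delta, Echo}: service 270 + fixed 427 = 697
No other subset beats 417.

Minimum total cost: 417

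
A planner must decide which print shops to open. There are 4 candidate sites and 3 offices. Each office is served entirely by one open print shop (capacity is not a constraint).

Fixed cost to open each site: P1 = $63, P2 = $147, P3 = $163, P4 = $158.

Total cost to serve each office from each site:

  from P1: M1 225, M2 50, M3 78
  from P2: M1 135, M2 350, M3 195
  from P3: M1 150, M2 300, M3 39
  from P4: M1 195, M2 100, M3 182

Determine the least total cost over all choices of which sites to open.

For any fixed open set, each office goes to its cheapest open site; total = fixed + service.
{P1}: M1→P1 225, M2→P1 50, M3→P1 78. Service 353; fixed 63; total 416.
{P1, P3}: service 239 + fixed 226 = 465
{P1, P2}: M1→P2 135, M2→P1 50, M3→P1 78. Service 263; fixed 210; total 473.
{P1, P2, P3, P4}: M1→P2 135, M2→P1 50, M3→P3 39. Service 224; fixed 531; total 755.
No other subset beats 416.

Minimum total cost: 416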